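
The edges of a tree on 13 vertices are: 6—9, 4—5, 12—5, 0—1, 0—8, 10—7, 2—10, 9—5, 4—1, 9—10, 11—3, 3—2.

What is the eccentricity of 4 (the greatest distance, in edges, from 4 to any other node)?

6

Distances from 4 peak at 6, attained at 11.
4 – 5 – 9 – 10 – 2 – 3 – 11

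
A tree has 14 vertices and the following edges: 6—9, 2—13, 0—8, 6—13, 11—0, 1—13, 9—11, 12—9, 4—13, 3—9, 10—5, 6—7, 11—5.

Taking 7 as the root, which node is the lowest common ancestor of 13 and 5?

13's ancestor chain is 13, 6, 7 and 5's is 5, 11, 9, 6, 7; they first meet at 6.

6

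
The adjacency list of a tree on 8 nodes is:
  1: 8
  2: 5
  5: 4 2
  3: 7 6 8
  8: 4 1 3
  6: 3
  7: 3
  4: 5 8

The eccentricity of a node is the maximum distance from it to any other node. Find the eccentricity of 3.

4

Distances from 3 peak at 4, attained at 2.
3–8–4–5–2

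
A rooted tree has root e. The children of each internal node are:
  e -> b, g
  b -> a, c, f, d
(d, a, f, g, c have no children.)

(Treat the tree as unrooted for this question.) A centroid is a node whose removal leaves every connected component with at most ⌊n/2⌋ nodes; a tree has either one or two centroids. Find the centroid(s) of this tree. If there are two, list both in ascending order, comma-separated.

If b is removed the pieces have sizes 2, 1, 1, 1, 1, all ≤ ⌊7/2⌋ = 3.
No neighbour of b does as well, so b is the unique centroid.

b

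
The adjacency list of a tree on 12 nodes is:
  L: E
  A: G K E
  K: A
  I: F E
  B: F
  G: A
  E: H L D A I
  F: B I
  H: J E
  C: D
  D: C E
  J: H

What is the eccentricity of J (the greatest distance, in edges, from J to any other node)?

5

The node farthest from J is B, via J-H-E-I-F-B — 5 edges.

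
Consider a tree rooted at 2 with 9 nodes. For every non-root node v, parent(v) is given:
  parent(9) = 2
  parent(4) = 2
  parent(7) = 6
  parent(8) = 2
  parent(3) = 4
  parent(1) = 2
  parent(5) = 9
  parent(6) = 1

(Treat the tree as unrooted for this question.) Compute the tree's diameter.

A longest path is 5 - 9 - 2 - 1 - 6 - 7, with 5 edges.

5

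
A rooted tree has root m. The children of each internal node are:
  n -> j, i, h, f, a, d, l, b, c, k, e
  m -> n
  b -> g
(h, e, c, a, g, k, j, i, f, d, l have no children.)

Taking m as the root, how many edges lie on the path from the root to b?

m – n – b — 2 edges.

2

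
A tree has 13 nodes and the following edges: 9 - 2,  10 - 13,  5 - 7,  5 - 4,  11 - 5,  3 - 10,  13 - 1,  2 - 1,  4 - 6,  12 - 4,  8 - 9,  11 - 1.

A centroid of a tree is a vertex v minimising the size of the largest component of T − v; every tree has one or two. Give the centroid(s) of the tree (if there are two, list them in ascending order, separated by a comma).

If 1 is removed the pieces have sizes 6, 3, 3, all ≤ ⌊13/2⌋ = 6.
No neighbour of 1 does as well, so 1 is the unique centroid.

1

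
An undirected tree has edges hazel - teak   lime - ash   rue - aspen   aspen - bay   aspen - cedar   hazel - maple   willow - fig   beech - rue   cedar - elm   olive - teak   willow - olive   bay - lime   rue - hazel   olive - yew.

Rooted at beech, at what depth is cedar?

3

beech–rue–aspen–cedar — 3 edges.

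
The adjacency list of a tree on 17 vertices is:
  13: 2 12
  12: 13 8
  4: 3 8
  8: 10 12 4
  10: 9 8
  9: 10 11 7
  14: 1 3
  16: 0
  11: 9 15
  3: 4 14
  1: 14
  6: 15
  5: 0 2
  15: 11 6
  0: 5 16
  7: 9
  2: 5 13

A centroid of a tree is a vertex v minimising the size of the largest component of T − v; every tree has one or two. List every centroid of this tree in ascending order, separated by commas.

8

Removing 8 splits the tree into components of sizes 6, 6, 4; the largest is 6 ≤ ⌊17/2⌋ = 8.
No neighbour of 8 does as well, so 8 is the unique centroid.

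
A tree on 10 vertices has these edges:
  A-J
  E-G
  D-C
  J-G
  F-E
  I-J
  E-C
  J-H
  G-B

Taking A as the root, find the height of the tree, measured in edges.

The longest root-to-leaf path is A-J-G-E-C-D (5 edges).

5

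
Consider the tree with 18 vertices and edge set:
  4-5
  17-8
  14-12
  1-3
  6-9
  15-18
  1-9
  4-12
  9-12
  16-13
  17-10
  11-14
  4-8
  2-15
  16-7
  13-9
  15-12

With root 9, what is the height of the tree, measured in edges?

5

A deepest node is 10, reached by 9 → 12 → 4 → 8 → 17 → 10.
That path has 5 edges, so the height is 5.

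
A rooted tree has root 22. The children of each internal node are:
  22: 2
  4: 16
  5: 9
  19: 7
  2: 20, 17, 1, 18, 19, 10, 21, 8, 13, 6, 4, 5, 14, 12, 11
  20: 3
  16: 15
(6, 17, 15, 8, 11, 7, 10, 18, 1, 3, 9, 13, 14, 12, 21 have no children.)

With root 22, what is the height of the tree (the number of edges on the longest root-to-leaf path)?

4

15 sits deepest: 22 → 2 → 4 → 16 → 15 — 4 edges from the root.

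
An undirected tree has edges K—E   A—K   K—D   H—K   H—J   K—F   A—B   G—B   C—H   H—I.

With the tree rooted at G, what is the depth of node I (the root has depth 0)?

Climbing from I to the root: I–H–K–A–B–G. That's 5 steps.

5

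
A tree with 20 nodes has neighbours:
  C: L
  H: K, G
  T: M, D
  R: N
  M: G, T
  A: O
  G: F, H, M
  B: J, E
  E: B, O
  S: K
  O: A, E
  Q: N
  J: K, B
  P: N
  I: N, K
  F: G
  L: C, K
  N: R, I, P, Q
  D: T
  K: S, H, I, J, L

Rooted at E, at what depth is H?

Climbing from H to the root: H → K → J → B → E. That's 4 steps.

4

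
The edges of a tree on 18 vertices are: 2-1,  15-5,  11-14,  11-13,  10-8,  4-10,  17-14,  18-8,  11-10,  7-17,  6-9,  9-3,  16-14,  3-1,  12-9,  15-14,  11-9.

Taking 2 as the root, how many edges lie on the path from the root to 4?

6

Path from 2 to 4: 2–1–3–9–11–10–4, which has 6 edges.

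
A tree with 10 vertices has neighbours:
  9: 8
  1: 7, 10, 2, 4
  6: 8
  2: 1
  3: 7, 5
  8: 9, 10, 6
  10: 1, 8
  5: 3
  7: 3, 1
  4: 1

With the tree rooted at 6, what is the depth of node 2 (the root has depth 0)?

4

Path from 6 to 2: 6 → 8 → 10 → 1 → 2, which has 4 edges.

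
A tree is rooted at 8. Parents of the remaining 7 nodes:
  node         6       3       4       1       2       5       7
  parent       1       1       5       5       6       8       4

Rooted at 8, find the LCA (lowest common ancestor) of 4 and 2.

Path 4→root: 4 5 8; path 2→root: 2 6 1 5 8.
First common node: 5.

5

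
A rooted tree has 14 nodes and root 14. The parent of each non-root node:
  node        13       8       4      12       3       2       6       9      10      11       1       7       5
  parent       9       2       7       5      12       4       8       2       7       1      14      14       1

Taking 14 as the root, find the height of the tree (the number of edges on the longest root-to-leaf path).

The longest root-to-leaf path is 14 – 7 – 4 – 2 – 8 – 6 (5 edges).

5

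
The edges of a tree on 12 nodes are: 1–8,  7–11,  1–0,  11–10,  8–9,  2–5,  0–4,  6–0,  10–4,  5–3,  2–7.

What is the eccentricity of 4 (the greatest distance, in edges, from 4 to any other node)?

Distances from 4 peak at 6, attained at 3.
4 – 10 – 11 – 7 – 2 – 5 – 3

6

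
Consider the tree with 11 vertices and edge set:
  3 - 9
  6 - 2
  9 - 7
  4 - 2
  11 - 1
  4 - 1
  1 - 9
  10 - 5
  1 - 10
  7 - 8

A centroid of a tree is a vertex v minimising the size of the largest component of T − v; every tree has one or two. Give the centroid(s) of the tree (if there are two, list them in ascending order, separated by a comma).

If 1 is removed the pieces have sizes 4, 3, 2, 1, all ≤ ⌊11/2⌋ = 5.
Every other node leaves some component of size > 5, so the centroid is unique.

1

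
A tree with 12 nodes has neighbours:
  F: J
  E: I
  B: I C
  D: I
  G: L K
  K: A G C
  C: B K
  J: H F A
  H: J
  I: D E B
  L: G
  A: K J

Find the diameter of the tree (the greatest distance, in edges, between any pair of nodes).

BFS from H reaches D last, at distance 7; BFS from D confirms no node is farther.
Path: H – J – A – K – C – B – I – D.

7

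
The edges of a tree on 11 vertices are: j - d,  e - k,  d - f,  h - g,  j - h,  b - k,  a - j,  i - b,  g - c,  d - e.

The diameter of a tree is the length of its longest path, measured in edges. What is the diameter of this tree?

8

Starting from c, a farthest node is i at distance 8.
One longest path: c-g-h-j-d-e-k-b-i.
So the diameter is 8.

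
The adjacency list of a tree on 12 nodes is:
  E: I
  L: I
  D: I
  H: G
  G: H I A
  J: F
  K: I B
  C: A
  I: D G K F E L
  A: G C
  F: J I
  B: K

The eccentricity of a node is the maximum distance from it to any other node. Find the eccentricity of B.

The node farthest from B is C, via B–K–I–G–A–C — 5 edges.

5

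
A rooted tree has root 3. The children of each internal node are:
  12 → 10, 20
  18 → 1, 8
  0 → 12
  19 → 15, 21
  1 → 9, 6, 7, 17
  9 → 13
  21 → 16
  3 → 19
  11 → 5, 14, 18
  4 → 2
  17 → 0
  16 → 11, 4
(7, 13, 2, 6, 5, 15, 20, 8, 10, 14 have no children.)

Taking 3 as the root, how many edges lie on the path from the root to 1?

6

Path from 3 to 1: 3 – 19 – 21 – 16 – 11 – 18 – 1, which has 6 edges.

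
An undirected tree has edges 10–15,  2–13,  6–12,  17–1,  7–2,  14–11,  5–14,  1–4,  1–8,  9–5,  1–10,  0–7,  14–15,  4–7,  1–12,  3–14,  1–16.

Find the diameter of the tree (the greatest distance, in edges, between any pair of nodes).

9

A longest path is 13 - 2 - 7 - 4 - 1 - 10 - 15 - 14 - 5 - 9, with 9 edges.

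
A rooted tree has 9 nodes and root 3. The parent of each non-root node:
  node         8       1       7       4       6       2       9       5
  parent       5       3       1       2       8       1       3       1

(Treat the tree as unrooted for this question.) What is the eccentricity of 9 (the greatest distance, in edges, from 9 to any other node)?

5

Distances from 9 peak at 5, attained at 6.
9 – 3 – 1 – 5 – 8 – 6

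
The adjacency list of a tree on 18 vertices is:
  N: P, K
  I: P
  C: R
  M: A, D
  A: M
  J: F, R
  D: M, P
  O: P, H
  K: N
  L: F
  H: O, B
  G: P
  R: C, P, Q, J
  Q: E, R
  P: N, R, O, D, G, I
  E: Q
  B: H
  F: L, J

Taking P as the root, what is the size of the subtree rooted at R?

R's subtree: {R, Q, C, J, E, F, L}, size 7.

7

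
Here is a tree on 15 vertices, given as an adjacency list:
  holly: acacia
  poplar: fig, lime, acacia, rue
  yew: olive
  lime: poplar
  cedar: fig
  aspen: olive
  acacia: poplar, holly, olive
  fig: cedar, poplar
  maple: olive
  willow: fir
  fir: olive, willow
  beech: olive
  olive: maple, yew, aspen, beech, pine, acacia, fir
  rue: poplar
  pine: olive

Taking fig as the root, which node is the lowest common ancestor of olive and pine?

Path olive→root: olive acacia poplar fig; path pine→root: pine olive acacia poplar fig.
First common node: olive.

olive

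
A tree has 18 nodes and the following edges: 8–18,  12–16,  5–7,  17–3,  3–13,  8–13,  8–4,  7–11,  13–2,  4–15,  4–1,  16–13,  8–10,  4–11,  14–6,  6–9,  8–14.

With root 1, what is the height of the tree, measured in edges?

9 sits deepest: 1 → 4 → 8 → 14 → 6 → 9 — 5 edges from the root.

5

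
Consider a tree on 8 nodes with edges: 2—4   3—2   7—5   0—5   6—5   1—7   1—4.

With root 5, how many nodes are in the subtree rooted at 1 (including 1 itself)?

Descendants of 1 (including itself): 1, 4, 2, 3. That's 4.

4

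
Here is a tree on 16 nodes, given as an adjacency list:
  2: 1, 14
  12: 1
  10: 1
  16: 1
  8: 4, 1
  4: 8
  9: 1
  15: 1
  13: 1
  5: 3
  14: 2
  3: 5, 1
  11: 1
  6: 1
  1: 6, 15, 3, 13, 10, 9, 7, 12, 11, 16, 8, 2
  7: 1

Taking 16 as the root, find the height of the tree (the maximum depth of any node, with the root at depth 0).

3

A deepest node is 4, reached by 16–1–8–4.
That path has 3 edges, so the height is 3.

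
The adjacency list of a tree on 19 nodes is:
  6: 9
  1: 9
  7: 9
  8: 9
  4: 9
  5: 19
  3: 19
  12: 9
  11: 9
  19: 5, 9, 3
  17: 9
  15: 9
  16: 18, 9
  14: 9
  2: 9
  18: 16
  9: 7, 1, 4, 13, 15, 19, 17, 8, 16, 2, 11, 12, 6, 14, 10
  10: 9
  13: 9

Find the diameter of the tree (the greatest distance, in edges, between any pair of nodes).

4

BFS from 5 reaches 18 last, at distance 4; BFS from 18 confirms no node is farther.
Path: 5 – 19 – 9 – 16 – 18.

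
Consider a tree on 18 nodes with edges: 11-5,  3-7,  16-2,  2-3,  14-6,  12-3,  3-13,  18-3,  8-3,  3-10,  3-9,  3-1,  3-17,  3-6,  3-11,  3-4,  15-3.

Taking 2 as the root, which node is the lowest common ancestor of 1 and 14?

Path 1→root: 1 3 2; path 14→root: 14 6 3 2.
First common node: 3.

3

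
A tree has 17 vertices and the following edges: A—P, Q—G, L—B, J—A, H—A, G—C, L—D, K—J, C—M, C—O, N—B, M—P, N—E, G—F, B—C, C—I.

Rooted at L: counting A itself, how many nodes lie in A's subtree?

4

The subtree rooted at A contains: A, H, J, K — 4 nodes.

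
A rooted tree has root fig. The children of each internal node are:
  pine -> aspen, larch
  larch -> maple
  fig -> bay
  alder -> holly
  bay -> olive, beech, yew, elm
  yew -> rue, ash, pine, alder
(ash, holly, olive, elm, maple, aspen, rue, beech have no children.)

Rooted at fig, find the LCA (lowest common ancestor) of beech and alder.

Path beech→root: beech bay fig; path alder→root: alder yew bay fig.
First common node: bay.

bay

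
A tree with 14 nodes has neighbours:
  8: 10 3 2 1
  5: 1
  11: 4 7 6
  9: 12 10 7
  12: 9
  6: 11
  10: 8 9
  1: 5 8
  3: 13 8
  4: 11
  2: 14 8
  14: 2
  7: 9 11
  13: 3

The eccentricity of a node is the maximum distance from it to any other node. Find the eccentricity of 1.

6

Distances from 1 peak at 6, attained at 6 (4 also at distance 6).
1 – 8 – 10 – 9 – 7 – 11 – 6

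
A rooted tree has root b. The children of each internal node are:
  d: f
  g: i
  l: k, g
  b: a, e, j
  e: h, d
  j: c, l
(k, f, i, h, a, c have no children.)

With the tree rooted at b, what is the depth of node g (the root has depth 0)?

3

Climbing from g to the root: g–l–j–b. That's 3 steps.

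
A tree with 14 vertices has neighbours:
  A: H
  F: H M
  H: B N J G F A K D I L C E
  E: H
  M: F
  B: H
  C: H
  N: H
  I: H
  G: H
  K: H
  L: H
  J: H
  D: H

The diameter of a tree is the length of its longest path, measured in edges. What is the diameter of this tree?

Starting from M, a farthest node is B at distance 3.
One longest path: M–F–H–B.
So the diameter is 3.

3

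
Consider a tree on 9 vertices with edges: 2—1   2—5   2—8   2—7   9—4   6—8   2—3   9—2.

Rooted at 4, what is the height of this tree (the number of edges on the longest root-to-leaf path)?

6 sits deepest: 4 → 9 → 2 → 8 → 6 — 4 edges from the root.

4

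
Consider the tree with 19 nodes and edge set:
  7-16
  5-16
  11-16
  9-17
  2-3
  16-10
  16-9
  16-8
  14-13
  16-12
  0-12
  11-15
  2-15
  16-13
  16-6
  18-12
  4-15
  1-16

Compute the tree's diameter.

6

A longest path is 3-2-15-11-16-9-17, with 6 edges.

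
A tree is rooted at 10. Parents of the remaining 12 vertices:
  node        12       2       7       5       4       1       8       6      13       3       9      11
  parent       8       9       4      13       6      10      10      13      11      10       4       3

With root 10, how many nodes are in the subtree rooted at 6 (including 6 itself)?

The subtree rooted at 6 contains: 6, 4, 7, 9, 2 — 5 nodes.

5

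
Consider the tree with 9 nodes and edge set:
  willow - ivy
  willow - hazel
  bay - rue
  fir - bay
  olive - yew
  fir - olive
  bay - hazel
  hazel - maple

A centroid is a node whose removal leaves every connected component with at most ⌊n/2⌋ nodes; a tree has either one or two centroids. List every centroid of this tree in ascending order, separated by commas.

Removing bay splits the tree into components of sizes 4, 3, 1; the largest is 4 ≤ ⌊9/2⌋ = 4.
Every other node leaves some component of size > 4, so the centroid is unique.

bay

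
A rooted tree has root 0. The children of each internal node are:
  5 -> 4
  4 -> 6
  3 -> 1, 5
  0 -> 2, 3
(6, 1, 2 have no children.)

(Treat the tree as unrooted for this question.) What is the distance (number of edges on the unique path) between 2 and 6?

5

The path is 2 - 0 - 3 - 5 - 4 - 6, which has 5 edges.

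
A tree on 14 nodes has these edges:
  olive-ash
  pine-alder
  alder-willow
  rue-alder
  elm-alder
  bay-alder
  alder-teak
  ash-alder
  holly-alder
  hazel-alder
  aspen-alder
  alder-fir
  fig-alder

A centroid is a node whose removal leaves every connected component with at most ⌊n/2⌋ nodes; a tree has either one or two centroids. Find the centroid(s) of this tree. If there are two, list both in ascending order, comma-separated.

Delete alder: the remaining components have sizes 2, 1, 1, 1, 1, 1, 1, 1, 1, 1, 1, 1. Max 2 ≤ 7, so alder is a centroid.
Every other node leaves some component of size > 7, so the centroid is unique.

alder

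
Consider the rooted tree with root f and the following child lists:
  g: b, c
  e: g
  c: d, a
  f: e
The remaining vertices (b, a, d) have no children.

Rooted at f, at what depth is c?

3

Climbing from c to the root: c–g–e–f. That's 3 steps.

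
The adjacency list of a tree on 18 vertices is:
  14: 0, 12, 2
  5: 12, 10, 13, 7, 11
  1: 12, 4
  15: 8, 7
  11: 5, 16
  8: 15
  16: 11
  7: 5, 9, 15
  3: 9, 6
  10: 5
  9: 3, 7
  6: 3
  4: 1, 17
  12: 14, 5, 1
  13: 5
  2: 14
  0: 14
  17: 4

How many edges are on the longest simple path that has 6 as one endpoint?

8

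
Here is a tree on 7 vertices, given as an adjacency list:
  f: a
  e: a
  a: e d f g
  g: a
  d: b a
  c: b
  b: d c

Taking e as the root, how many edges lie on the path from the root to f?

e – a – f — 2 edges.

2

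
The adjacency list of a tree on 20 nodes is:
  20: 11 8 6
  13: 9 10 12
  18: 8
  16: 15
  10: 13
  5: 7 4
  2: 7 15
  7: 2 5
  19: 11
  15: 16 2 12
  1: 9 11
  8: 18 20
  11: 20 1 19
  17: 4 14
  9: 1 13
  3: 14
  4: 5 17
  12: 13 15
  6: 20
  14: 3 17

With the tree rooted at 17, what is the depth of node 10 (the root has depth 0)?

8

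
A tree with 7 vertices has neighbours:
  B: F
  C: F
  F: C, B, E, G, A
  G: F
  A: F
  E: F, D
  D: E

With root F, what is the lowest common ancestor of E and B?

F

E's ancestor chain is E, F and B's is B, F; they first meet at F.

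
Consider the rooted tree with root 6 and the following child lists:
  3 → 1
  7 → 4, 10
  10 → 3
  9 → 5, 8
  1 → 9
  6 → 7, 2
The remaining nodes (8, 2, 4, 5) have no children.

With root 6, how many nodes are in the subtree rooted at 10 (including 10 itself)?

The subtree rooted at 10 contains: 10, 3, 1, 9, 5, 8 — 6 nodes.

6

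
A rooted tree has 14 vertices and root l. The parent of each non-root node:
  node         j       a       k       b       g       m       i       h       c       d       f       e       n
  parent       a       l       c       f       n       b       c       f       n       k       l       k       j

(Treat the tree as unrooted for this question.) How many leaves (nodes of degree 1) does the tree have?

6

The leaves are d, e, g, h, i, m.
That is 6 leaves.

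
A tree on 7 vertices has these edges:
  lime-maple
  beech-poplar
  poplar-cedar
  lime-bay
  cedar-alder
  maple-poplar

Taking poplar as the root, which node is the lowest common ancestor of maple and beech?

poplar

maple's ancestor chain is maple, poplar and beech's is beech, poplar; they first meet at poplar.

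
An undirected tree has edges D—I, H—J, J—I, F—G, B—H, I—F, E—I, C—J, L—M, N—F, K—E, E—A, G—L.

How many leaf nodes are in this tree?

7

The leaves are A, B, C, D, K, M, N.
That is 7 leaves.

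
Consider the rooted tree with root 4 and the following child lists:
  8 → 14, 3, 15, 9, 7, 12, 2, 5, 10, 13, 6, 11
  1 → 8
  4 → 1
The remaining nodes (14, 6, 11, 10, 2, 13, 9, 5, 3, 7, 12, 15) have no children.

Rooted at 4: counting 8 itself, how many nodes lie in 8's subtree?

The subtree rooted at 8 contains: 8, 7, 5, 13, 12, 15, 6, 3, 2, 11, 14, 9, 10 — 13 nodes.

13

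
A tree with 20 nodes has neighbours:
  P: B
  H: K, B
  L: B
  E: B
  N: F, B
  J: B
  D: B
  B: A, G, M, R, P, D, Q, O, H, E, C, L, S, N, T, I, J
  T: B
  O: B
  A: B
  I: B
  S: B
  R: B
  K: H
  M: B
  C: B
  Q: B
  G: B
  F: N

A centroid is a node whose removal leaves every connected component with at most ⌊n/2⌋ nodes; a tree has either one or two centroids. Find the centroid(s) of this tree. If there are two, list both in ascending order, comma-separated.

B

Delete B: the remaining components have sizes 2, 2, 1, 1, 1, 1, 1, 1, 1, 1, 1, 1, 1, 1, 1, 1, 1. Max 2 ≤ 10, so B is a centroid.
No neighbour of B does as well, so B is the unique centroid.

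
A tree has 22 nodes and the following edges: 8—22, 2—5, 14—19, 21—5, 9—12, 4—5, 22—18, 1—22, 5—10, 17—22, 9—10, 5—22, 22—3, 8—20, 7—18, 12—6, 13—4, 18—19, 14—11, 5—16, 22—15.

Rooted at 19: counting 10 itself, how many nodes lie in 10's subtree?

4

Descendants of 10 (including itself): 10, 9, 12, 6. That's 4.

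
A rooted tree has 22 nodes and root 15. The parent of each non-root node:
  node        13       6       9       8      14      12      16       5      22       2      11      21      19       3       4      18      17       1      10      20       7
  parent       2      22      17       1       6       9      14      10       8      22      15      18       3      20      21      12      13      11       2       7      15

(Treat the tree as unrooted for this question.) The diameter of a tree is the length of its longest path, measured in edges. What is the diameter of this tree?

A longest path is 19-3-20-7-15-11-1-8-22-2-13-17-9-12-18-21-4, with 16 edges.

16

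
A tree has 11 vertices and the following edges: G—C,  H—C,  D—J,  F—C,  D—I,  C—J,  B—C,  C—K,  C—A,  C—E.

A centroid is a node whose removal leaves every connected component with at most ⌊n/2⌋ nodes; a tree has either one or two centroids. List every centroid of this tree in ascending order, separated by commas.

Delete C: the remaining components have sizes 3, 1, 1, 1, 1, 1, 1, 1. Max 3 ≤ 5, so C is a centroid.
Every other node leaves some component of size > 5, so the centroid is unique.

C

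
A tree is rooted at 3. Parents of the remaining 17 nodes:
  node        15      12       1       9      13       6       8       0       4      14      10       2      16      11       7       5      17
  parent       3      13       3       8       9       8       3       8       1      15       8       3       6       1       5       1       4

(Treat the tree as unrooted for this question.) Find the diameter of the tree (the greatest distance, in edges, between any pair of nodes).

7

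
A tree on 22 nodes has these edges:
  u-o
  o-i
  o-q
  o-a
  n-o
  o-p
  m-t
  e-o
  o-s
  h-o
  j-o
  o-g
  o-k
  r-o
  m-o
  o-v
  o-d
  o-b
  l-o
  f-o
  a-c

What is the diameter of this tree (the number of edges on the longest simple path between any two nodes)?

4

A longest path is t – m – o – a – c, with 4 edges.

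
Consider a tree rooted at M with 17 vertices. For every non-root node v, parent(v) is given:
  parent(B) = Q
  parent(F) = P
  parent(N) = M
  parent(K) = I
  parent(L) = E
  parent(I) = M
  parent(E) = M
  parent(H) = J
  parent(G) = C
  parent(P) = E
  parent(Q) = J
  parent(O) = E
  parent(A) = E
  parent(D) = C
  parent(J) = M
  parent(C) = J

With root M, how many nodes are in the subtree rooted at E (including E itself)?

6

Descendants of E (including itself): E, P, A, O, L, F. That's 6.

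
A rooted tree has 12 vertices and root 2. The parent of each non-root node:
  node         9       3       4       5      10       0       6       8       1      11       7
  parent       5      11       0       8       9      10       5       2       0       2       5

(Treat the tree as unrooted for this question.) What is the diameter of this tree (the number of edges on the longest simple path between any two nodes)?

8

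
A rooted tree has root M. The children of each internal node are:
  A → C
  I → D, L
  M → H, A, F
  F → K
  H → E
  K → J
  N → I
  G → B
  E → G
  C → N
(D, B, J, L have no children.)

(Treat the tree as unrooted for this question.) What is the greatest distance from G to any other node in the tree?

8

Distances from G peak at 8, attained at L (D also at distance 8).
G–E–H–M–A–C–N–I–L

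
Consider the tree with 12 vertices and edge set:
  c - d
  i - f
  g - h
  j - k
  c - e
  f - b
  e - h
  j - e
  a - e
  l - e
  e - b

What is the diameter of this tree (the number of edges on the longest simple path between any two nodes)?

5

Starting from i, a farthest node is g at distance 5.
One longest path: i–f–b–e–h–g.
So the diameter is 5.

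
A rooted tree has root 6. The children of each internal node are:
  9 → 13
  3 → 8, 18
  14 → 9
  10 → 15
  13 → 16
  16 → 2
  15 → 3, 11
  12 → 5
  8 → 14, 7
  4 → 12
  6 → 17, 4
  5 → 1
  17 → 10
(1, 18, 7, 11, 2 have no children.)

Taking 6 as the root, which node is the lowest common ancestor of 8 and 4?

8's ancestor chain is 8, 3, 15, 10, 17, 6 and 4's is 4, 6; they first meet at 6.

6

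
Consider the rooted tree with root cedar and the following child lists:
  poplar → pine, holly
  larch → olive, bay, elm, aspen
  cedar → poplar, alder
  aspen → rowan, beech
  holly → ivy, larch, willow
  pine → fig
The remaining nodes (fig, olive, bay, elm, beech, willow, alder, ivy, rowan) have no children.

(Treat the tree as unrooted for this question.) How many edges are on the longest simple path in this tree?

Starting from alder, a farthest node is beech at distance 6.
One longest path: alder-cedar-poplar-holly-larch-aspen-beech.
So the diameter is 6.

6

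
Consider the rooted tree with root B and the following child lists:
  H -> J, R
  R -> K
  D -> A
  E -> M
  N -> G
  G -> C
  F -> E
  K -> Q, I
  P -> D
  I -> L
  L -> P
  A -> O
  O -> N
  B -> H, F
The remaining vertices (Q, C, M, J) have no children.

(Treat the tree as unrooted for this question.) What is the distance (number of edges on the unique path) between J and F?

3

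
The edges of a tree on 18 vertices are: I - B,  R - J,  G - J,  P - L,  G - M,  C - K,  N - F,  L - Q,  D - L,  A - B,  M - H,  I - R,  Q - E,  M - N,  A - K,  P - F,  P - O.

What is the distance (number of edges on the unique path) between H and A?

H–M–G–J–R–I–B–A: 7 edges.

7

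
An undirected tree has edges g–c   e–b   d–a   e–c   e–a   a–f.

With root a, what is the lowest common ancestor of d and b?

d's ancestor chain is d, a and b's is b, e, a; they first meet at a.

a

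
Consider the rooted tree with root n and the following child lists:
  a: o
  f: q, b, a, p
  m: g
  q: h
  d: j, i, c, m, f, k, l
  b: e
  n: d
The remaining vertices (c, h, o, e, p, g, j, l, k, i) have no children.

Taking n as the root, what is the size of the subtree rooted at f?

Descendants of f (including itself): f, q, a, p, b, h, o, e. That's 8.

8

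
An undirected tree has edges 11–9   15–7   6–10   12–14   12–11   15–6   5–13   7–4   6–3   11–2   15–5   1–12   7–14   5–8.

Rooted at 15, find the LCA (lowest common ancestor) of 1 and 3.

Path 1→root: 1 12 14 7 15; path 3→root: 3 6 15.
First common node: 15.

15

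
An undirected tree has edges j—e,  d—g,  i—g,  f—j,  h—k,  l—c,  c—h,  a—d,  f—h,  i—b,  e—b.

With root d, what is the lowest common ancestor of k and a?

d

k's ancestor chain is k, h, f, j, e, b, i, g, d and a's is a, d; they first meet at d.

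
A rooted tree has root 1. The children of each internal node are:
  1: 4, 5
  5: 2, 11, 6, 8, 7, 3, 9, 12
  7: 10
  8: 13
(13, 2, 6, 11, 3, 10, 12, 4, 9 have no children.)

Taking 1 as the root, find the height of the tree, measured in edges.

3

A deepest node is 13, reached by 1–5–8–13.
That path has 3 edges, so the height is 3.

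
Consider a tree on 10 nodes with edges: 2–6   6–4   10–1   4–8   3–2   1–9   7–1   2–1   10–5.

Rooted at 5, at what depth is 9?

5 → 10 → 1 → 9 — 3 edges.

3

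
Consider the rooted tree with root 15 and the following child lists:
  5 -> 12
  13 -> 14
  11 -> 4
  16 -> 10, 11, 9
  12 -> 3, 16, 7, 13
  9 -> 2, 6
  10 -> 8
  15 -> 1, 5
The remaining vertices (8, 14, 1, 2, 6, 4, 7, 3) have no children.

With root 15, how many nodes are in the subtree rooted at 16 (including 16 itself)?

8

The subtree rooted at 16 contains: 16, 9, 11, 10, 6, 2, 4, 8 — 8 nodes.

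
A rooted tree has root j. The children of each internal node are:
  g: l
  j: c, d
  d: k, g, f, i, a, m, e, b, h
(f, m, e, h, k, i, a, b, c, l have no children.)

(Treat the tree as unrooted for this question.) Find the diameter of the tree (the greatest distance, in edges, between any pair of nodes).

A longest path is l–g–d–j–c, with 4 edges.

4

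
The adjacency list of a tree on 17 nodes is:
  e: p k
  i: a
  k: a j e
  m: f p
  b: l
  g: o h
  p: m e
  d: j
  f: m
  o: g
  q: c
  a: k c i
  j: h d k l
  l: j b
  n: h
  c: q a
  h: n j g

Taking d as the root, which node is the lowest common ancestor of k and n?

Path k→root: k j d; path n→root: n h j d.
First common node: j.

j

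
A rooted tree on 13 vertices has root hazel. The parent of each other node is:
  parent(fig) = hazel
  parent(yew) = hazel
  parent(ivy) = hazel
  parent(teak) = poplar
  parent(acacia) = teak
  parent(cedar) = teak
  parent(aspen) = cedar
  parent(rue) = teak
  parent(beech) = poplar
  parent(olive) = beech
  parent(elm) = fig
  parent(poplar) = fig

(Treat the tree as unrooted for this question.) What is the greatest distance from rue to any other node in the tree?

5

A farthest node from rue is yew (ivy also at distance 5).
The path rue – teak – poplar – fig – hazel – yew has 5 edges.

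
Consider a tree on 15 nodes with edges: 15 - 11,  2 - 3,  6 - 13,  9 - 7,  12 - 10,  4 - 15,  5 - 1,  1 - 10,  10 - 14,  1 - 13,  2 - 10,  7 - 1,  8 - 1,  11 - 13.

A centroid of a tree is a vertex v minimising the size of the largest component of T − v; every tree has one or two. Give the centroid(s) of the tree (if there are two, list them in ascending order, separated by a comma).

Removing 1 splits the tree into components of sizes 5, 5, 2, 1, 1; the largest is 5 ≤ ⌊15/2⌋ = 7.
Every other node leaves some component of size > 7, so the centroid is unique.

1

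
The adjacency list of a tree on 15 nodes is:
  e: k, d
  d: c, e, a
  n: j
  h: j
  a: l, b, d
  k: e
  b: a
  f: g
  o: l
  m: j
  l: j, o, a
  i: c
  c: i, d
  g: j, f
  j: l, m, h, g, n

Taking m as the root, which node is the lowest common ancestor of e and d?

d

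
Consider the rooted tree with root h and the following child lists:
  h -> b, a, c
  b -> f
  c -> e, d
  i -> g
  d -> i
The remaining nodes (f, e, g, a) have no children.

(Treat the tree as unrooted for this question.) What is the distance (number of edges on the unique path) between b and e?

3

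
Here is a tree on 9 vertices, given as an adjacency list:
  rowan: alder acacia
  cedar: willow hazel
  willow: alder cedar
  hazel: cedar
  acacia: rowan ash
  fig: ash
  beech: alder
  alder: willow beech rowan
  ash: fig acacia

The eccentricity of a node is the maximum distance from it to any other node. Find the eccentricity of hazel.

The node farthest from hazel is fig, via hazel-cedar-willow-alder-rowan-acacia-ash-fig — 7 edges.

7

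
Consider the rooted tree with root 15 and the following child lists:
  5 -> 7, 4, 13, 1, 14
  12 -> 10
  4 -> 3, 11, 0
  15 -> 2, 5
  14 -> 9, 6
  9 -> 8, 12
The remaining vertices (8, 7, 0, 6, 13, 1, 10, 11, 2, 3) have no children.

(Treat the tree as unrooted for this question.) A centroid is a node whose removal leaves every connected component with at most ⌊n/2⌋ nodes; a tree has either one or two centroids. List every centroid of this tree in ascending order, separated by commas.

5

If 5 is removed the pieces have sizes 6, 4, 2, 1, 1, 1, all ≤ ⌊16/2⌋ = 8.
Every other node leaves some component of size > 8, so the centroid is unique.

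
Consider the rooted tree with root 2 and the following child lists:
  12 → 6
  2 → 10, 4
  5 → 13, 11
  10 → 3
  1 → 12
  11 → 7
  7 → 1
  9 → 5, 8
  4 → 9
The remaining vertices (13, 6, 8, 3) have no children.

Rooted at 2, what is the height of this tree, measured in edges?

6 sits deepest: 2 – 4 – 9 – 5 – 11 – 7 – 1 – 12 – 6 — 8 edges from the root.

8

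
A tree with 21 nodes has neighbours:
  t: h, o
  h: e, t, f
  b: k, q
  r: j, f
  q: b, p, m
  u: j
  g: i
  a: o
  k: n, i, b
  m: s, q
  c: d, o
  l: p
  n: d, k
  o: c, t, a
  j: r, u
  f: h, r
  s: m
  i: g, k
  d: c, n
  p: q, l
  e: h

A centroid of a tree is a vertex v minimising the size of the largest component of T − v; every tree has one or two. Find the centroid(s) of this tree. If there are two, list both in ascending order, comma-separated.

d

Removing d splits the tree into components of sizes 10, 10; the largest is 10 ≤ ⌊21/2⌋ = 10.
No neighbour of d does as well, so d is the unique centroid.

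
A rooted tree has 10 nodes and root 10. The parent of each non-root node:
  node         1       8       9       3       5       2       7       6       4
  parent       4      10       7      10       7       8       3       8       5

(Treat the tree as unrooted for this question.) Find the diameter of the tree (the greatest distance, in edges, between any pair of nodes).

BFS from 6 reaches 1 last, at distance 7; BFS from 1 confirms no node is farther.
Path: 6–8–10–3–7–5–4–1.

7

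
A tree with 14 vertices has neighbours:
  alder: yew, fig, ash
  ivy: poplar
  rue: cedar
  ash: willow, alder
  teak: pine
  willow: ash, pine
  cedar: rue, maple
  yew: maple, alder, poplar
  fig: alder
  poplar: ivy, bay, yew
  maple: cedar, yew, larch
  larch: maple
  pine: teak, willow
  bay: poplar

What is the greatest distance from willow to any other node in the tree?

6

The node farthest from willow is rue, via willow–ash–alder–yew–maple–cedar–rue — 6 edges.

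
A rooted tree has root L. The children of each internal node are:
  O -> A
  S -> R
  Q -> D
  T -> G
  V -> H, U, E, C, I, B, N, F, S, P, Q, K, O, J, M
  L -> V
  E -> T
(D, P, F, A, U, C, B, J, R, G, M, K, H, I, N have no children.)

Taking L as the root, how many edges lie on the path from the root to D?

L → V → Q → D — 3 edges.

3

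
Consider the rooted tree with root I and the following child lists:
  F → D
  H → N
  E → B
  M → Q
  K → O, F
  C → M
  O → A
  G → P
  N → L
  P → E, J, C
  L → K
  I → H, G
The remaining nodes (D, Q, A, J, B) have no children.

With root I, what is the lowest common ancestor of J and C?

J's ancestor chain is J, P, G, I and C's is C, P, G, I; they first meet at P.

P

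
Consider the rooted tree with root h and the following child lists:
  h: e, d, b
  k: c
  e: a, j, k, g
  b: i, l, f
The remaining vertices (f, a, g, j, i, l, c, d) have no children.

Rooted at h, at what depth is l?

2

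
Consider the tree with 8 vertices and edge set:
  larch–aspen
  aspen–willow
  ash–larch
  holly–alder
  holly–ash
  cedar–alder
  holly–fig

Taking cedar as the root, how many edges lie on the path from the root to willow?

6

cedar → alder → holly → ash → larch → aspen → willow — 6 edges.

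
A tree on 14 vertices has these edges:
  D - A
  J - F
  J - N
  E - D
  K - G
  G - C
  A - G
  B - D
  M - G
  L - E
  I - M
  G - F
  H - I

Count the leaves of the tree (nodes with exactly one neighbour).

6

Degree-1 nodes: B, C, H, K, L, N — 6 of them.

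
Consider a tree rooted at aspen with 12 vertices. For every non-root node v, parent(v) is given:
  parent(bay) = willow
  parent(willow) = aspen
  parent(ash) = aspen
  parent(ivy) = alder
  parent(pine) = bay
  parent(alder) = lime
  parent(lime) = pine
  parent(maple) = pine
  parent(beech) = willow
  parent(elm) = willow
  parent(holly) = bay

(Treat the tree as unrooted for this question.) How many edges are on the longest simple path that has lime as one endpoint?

5

Distances from lime peak at 5, attained at ash.
lime-pine-bay-willow-aspen-ash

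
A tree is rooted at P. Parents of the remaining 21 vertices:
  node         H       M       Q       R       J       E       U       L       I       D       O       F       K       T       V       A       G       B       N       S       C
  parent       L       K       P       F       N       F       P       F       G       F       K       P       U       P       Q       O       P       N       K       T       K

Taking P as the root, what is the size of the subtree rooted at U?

9

The subtree rooted at U contains: U, K, O, N, M, C, A, B, J — 9 nodes.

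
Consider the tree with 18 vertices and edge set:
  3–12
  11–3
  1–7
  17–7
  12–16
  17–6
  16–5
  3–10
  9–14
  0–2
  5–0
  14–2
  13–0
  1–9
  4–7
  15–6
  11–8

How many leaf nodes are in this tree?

5

Exactly 5 nodes have a single neighbour: 4, 8, 10, 13, 15.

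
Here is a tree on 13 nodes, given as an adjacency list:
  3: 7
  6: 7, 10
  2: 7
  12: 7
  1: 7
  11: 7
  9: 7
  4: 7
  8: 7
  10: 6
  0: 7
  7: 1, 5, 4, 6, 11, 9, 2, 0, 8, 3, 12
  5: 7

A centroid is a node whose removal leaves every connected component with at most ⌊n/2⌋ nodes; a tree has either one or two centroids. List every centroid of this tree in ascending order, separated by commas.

7

Delete 7: the remaining components have sizes 2, 1, 1, 1, 1, 1, 1, 1, 1, 1, 1. Max 2 ≤ 6, so 7 is a centroid.
No neighbour of 7 does as well, so 7 is the unique centroid.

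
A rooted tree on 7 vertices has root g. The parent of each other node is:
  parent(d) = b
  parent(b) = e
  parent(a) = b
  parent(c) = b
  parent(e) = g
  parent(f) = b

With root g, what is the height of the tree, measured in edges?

A deepest node is d, reached by g → e → b → d.
That path has 3 edges, so the height is 3.

3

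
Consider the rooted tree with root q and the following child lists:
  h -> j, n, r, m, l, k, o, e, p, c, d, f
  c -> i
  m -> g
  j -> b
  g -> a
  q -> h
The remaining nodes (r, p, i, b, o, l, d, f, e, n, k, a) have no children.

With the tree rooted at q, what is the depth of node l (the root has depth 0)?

2

Path from q to l: q → h → l, which has 2 edges.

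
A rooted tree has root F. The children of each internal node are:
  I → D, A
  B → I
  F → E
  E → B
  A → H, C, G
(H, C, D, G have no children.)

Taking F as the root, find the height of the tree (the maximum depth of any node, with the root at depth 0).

5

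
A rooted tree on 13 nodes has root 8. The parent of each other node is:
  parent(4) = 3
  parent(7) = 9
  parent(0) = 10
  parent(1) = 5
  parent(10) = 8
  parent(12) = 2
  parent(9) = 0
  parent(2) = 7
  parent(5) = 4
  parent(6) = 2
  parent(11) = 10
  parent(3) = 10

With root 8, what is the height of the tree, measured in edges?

A deepest node is 12, reached by 8-10-0-9-7-2-12.
That path has 6 edges, so the height is 6.

6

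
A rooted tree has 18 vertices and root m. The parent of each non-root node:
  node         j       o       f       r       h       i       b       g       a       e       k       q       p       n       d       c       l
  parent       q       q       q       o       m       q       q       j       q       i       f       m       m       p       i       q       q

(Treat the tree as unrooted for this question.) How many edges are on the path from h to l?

h - m - q - l: 3 edges.

3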